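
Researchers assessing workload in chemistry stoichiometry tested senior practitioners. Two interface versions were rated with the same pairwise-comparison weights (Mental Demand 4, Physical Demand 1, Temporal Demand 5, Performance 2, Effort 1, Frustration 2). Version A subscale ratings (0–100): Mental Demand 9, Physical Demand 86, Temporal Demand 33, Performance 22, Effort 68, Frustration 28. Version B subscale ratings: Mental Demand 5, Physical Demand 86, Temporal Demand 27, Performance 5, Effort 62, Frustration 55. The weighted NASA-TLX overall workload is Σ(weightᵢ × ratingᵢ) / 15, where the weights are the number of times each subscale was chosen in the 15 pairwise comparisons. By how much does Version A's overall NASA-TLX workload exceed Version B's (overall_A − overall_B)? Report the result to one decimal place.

Version A weighted sum = 4·9 + 1·86 + 5·33 + 2·22 + 1·68 + 2·28 = 36 + 86 + 165 + 44 + 68 + 56 = 455; overall_A = 455/15 = 30.3333.
Version B weighted sum = 4·5 + 1·86 + 5·27 + 2·5 + 1·62 + 2·55 = 20 + 86 + 135 + 10 + 62 + 110 = 423; overall_B = 423/15 = 28.2000.
Difference = 30.3333 − 28.2000 = 2.1333 ≈ 2.1.

2.1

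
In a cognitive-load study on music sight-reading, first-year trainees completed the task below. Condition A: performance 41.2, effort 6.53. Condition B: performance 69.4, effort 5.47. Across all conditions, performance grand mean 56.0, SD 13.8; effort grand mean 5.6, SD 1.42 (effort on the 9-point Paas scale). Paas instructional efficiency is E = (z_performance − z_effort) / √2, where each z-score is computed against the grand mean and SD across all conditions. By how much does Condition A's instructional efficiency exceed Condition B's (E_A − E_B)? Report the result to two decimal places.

-1.97

Condition A: z_P = (41.2 − 56.0)/13.8 = -1.0725; z_E = (6.53 − 5.6)/1.42 = 0.6549; E_A = (-1.0725 − 0.6549)/√2 = -1.2215.
Condition B: z_P = (69.4 − 56.0)/13.8 = 0.9710; z_E = (5.47 − 5.6)/1.42 = -0.0915; E_B = (0.9710 − (-0.0915))/√2 = 0.7513.
E_A − E_B = -1.2215 − 0.7513 = -1.9728 ≈ -1.97.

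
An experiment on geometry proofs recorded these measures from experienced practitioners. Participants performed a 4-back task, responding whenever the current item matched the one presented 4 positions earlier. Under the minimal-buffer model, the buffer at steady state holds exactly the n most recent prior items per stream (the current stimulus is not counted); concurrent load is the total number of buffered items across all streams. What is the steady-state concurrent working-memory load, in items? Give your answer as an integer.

4

The buffer holds the 4 most recent prior items.
Steady-state concurrent load = 4 items.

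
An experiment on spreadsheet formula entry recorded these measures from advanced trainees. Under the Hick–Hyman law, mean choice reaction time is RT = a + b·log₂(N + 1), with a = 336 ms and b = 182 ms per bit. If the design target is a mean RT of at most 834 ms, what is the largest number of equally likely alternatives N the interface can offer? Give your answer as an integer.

Set 336 + 182·log₂(N + 1) ≤ 834.
log₂(N + 1) ≤ (834 − 336) / 182 = 2.7363.
N + 1 ≤ 2^2.7363 = 6.6636.
N ≤ 5.6636, so the largest integer N is 5.

5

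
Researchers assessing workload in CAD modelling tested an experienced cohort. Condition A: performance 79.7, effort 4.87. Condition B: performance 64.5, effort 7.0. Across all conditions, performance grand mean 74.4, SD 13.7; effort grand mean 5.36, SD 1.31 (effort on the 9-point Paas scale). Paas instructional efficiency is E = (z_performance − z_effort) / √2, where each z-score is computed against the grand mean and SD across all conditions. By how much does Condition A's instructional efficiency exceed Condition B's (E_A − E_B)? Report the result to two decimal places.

1.93

Condition A: z_P = (79.7 − 74.4)/13.7 = 0.3869; z_E = (4.87 − 5.36)/1.31 = -0.3740; E_A = (0.3869 − (-0.3740))/√2 = 0.5380.
Condition B: z_P = (64.5 − 74.4)/13.7 = -0.7226; z_E = (7.0 − 5.36)/1.31 = 1.2519; E_B = (-0.7226 − 1.2519)/√2 = -1.3962.
E_A − E_B = 0.5380 − (-1.3962) = 1.9342 ≈ 1.93.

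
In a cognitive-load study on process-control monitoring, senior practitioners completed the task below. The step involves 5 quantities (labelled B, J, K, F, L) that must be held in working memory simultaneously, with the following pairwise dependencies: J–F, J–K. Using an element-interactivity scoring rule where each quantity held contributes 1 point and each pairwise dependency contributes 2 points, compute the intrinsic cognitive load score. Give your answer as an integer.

9

Count of quantities held simultaneously: 5.
Count of pairwise dependencies listed: 2.
Element contribution: 5 × 1 = 5.
Interaction contribution: 2 × 2 = 4.
Intrinsic load = 5 + 4 = 9.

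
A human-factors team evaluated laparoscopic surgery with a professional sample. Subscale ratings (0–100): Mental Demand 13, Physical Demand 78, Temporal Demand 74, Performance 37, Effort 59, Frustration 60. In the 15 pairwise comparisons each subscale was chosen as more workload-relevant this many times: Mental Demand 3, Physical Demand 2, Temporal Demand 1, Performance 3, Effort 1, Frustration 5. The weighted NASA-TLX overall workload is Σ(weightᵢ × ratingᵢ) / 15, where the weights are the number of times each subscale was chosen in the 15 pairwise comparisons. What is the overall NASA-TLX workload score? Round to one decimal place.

The tallies are the weights (they sum to 15).
Weighted sum = 3·13 + 2·78 + 1·74 + 3·37 + 1·59 + 5·60
            = 39 + 156 + 74 + 111 + 59 + 300 = 739.
Overall workload = 739 / 15 = 49.2667 ≈ 49.3.

49.3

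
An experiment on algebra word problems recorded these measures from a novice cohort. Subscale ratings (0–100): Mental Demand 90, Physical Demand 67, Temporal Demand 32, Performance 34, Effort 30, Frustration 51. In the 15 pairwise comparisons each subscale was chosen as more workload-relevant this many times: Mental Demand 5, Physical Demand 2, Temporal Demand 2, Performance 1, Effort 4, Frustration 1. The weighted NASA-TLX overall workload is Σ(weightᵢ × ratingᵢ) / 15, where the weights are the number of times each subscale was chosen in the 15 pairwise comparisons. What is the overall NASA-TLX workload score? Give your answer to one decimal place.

56.9

The tallies are the weights (they sum to 15).
Weighted sum = 5·90 + 2·67 + 2·32 + 1·34 + 4·30 + 1·51
            = 450 + 134 + 64 + 34 + 120 + 51 = 853.
Overall workload = 853 / 15 = 56.8667 ≈ 56.9.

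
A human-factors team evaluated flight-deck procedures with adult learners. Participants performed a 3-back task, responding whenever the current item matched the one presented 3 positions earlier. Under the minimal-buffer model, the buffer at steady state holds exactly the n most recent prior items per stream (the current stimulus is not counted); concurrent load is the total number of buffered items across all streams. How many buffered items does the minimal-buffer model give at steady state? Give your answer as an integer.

The buffer holds the 3 most recent prior items.
Steady-state concurrent load = 3 items.

3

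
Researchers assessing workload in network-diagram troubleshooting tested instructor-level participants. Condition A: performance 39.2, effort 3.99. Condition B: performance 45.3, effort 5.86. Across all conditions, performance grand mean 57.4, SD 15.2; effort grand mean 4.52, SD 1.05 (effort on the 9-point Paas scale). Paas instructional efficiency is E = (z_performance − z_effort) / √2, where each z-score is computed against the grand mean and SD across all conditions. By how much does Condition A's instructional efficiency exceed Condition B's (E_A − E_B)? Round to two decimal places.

Condition A: z_P = (39.2 − 57.4)/15.2 = -1.1974; z_E = (3.99 − 4.52)/1.05 = -0.5048; E_A = (-1.1974 − (-0.5048))/√2 = -0.4897.
Condition B: z_P = (45.3 − 57.4)/15.2 = -0.7961; z_E = (5.86 − 4.52)/1.05 = 1.2762; E_B = (-0.7961 − 1.2762)/√2 = -1.4653.
E_A − E_B = -0.4897 − (-1.4653) = 0.9756 ≈ 0.98.

0.98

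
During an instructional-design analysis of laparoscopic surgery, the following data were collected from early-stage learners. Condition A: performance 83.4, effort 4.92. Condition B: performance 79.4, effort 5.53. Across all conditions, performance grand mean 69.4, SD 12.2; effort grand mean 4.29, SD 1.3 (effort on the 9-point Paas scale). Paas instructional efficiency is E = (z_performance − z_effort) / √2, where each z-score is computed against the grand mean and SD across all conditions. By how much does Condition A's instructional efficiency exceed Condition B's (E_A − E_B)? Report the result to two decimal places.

0.56

Condition A: z_P = (83.4 − 69.4)/12.2 = 1.1475; z_E = (4.92 − 4.29)/1.3 = 0.4846; E_A = (1.1475 − 0.4846)/√2 = 0.4687.
Condition B: z_P = (79.4 − 69.4)/12.2 = 0.8197; z_E = (5.53 − 4.29)/1.3 = 0.9538; E_B = (0.8197 − 0.9538)/√2 = -0.0948.
E_A − E_B = 0.4687 − (-0.0948) = 0.5635 ≈ 0.56.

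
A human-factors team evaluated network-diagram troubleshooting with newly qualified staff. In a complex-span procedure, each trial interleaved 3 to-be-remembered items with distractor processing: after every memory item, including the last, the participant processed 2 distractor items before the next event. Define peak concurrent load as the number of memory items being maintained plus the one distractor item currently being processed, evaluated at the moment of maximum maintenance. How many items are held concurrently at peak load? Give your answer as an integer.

Maintenance is greatest during the distractor(s) after memory item 3: all 3 memory items are being held.
One distractor item is concurrently being processed.
Peak concurrent load = 3 + 1 = 4 items.

4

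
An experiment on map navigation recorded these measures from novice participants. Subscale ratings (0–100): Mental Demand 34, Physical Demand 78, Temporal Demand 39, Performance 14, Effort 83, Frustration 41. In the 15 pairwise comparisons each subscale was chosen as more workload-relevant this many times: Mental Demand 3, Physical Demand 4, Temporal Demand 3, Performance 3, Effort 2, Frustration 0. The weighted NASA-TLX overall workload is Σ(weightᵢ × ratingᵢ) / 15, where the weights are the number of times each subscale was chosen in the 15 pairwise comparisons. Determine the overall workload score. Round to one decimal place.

The tallies are the weights (they sum to 15).
Weighted sum = 3·34 + 4·78 + 3·39 + 3·14 + 2·83 + 0·41
            = 102 + 312 + 117 + 42 + 166 + 0 = 739.
Overall workload = 739 / 15 = 49.2667 ≈ 49.3.

49.3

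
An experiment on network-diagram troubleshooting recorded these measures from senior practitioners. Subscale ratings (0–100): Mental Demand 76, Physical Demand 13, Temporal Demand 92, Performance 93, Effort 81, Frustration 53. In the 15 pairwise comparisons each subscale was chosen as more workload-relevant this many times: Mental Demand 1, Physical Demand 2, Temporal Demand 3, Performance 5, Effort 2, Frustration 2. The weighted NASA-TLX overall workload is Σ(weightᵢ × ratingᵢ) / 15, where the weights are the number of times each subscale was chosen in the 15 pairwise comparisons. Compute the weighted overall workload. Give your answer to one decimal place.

The tallies are the weights (they sum to 15).
Weighted sum = 1·76 + 2·13 + 3·92 + 5·93 + 2·81 + 2·53
            = 76 + 26 + 276 + 465 + 162 + 106 = 1111.
Overall workload = 1111 / 15 = 74.0667 ≈ 74.1.

74.1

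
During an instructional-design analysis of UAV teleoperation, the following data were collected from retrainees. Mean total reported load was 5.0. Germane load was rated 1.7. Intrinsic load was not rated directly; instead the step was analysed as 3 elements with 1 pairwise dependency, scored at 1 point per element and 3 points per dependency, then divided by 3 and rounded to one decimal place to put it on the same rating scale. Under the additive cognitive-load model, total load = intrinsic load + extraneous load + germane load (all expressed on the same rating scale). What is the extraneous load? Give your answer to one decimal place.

1.3

Intrinsic (element-interactivity): (3 × 1 + 1 × 3) / 3 = 6 / 3 = 2.0000 → 2.0.
extraneous load = total − intrinsic − germane
             = 5.0 − 2.0 − 1.7 = 1.3.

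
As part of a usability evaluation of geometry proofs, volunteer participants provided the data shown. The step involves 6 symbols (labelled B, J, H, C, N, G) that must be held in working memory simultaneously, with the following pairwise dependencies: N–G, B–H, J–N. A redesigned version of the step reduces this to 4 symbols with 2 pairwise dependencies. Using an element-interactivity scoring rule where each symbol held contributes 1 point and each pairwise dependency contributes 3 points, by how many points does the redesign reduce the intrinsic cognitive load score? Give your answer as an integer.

Original: 6 × 1 + 3 × 3 = 6 + 9 = 15.
Redesigned: 4 × 1 + 2 × 3 = 4 + 6 = 10.
Reduction = 15 − 10 = 5.

5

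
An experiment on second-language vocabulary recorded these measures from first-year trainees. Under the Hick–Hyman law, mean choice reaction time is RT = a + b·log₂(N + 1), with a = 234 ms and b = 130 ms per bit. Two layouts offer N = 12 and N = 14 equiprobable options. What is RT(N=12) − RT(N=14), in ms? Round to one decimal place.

RT(12) = 234 + 130·log₂(13) = 234 + 130·3.7004 = 715.0520 ms.
RT(14) = 234 + 130·log₂(15) = 234 + 130·3.9069 = 741.8970 ms.
Difference = 715.0520 − 741.8970 = -26.8450 ≈ -26.8 ms.

-26.8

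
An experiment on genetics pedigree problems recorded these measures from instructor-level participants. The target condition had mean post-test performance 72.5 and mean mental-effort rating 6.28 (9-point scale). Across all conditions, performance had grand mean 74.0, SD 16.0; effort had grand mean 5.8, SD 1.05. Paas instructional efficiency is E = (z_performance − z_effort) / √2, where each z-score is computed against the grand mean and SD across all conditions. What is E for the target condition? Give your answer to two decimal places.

z_performance = (72.5 − 74.0) / 16.0 = -1.5000 / 16.0 = -0.0938.
z_effort = (6.28 − 5.8) / 1.05 = 0.4800 / 1.05 = 0.4571.
z_P − z_E = -0.0938 − 0.4571 = -0.5509.
E = -0.5509 / √2 = -0.5509 / 1.41421 = -0.3895 ≈ -0.39.

-0.39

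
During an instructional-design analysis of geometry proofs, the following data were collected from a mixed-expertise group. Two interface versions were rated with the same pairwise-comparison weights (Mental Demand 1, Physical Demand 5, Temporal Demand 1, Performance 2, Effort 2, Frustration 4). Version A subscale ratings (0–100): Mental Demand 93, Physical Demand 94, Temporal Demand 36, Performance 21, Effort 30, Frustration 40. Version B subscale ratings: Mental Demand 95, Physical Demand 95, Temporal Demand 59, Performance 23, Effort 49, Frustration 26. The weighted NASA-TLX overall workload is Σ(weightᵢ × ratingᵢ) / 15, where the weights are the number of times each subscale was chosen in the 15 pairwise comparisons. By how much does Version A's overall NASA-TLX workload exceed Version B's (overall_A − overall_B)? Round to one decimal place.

-1.1

Version A weighted sum = 1·93 + 5·94 + 1·36 + 2·21 + 2·30 + 4·40 = 93 + 470 + 36 + 42 + 60 + 160 = 861; overall_A = 861/15 = 57.4000.
Version B weighted sum = 1·95 + 5·95 + 1·59 + 2·23 + 2·49 + 4·26 = 95 + 475 + 59 + 46 + 98 + 104 = 877; overall_B = 877/15 = 58.4667.
Difference = 57.4000 − 58.4667 = -1.0667 ≈ -1.1.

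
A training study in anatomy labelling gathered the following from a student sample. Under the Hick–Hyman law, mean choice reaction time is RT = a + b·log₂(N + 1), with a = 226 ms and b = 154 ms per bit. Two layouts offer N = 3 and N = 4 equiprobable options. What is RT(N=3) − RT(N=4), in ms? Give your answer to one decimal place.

RT(3) = 226 + 154·log₂(4) = 226 + 154·2.0000 = 534.0000 ms.
RT(4) = 226 + 154·log₂(5) = 226 + 154·2.3219 = 583.5726 ms.
Difference = 534.0000 − 583.5726 = -49.5726 ≈ -49.6 ms.

-49.6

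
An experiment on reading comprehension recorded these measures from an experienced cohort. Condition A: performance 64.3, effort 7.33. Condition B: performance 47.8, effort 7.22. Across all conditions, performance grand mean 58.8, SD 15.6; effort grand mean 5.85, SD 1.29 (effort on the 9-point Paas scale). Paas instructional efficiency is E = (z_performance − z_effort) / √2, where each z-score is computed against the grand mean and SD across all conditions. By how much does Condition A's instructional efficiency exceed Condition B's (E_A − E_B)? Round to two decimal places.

Condition A: z_P = (64.3 − 58.8)/15.6 = 0.3526; z_E = (7.33 − 5.85)/1.29 = 1.1473; E_A = (0.3526 − 1.1473)/√2 = -0.5619.
Condition B: z_P = (47.8 − 58.8)/15.6 = -0.7051; z_E = (7.22 − 5.85)/1.29 = 1.0620; E_B = (-0.7051 − 1.0620)/√2 = -1.2495.
E_A − E_B = -0.5619 − (-1.2495) = 0.6876 ≈ 0.69.

0.69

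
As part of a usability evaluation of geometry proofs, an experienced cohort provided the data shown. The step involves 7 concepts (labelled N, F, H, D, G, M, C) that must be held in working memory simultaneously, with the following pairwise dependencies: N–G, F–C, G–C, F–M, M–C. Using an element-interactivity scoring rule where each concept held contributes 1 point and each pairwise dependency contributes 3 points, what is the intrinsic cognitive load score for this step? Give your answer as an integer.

22

Count of concepts held simultaneously: 7.
Count of pairwise dependencies listed: 5.
Element contribution: 7 × 1 = 7.
Interaction contribution: 5 × 3 = 15.
Intrinsic load = 7 + 15 = 22.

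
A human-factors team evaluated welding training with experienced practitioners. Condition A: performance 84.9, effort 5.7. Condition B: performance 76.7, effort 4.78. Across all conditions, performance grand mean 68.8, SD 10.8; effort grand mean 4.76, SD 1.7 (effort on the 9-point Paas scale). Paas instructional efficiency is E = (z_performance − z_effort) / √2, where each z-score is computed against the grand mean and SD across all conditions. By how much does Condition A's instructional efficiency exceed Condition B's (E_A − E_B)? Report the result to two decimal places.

Condition A: z_P = (84.9 − 68.8)/10.8 = 1.4907; z_E = (5.7 − 4.76)/1.7 = 0.5529; E_A = (1.4907 − 0.5529)/√2 = 0.6631.
Condition B: z_P = (76.7 − 68.8)/10.8 = 0.7315; z_E = (4.78 − 4.76)/1.7 = 0.0118; E_B = (0.7315 − 0.0118)/√2 = 0.5089.
E_A − E_B = 0.6631 − 0.5089 = 0.1542 ≈ 0.15.

0.15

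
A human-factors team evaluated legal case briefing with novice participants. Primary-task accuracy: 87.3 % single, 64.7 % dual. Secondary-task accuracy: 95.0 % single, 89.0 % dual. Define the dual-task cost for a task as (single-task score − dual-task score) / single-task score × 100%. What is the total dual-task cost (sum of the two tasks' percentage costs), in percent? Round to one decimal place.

32.2

Primary cost = (87.3 − 64.7) / 87.3 × 100% = 25.8877%.
Secondary cost = (95.0 − 89.0) / 95.0 × 100% = 6.3158%.
Total = 25.8877% + 6.3158% = 32.2035% ≈ 32.2%.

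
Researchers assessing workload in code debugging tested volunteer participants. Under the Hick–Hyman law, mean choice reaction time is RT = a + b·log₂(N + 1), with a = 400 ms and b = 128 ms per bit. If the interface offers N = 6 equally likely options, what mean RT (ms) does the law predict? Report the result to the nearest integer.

log₂(6 + 1) = log₂(7) = 2.8074.
RT = 400 + 128 × 2.8074 = 400 + 359.3472 = 759.3472 ms.
≈ 759 ms.

759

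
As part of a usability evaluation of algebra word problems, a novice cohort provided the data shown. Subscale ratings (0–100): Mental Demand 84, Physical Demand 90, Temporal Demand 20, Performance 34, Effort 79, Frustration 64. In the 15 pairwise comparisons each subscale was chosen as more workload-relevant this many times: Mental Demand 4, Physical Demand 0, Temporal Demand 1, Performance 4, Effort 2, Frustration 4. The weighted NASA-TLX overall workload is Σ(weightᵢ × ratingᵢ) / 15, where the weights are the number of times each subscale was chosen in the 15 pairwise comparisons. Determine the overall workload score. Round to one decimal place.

60.4

The tallies are the weights (they sum to 15).
Weighted sum = 4·84 + 0·90 + 1·20 + 4·34 + 2·79 + 4·64
            = 336 + 0 + 20 + 136 + 158 + 256 = 906.
Overall workload = 906 / 15 = 60.4000 ≈ 60.4.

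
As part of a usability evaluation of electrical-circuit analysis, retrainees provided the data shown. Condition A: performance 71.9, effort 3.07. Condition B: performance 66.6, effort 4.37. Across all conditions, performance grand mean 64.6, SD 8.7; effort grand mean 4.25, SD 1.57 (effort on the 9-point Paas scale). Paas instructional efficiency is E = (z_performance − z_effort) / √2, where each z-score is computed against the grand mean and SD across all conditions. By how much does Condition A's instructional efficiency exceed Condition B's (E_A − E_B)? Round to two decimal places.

1.02

Condition A: z_P = (71.9 − 64.6)/8.7 = 0.8391; z_E = (3.07 − 4.25)/1.57 = -0.7516; E_A = (0.8391 − (-0.7516))/√2 = 1.1248.
Condition B: z_P = (66.6 − 64.6)/8.7 = 0.2299; z_E = (4.37 − 4.25)/1.57 = 0.0764; E_B = (0.2299 − 0.0764)/√2 = 0.1085.
E_A − E_B = 1.1248 − 0.1085 = 1.0163 ≈ 1.02.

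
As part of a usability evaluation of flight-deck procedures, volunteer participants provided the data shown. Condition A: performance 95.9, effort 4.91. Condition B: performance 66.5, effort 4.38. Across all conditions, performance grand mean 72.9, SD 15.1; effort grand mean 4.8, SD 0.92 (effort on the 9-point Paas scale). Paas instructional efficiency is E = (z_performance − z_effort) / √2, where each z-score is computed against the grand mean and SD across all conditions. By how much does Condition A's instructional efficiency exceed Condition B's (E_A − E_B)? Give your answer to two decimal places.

Condition A: z_P = (95.9 − 72.9)/15.1 = 1.5232; z_E = (4.91 − 4.8)/0.92 = 0.1196; E_A = (1.5232 − 0.1196)/√2 = 0.9925.
Condition B: z_P = (66.5 − 72.9)/15.1 = -0.4238; z_E = (4.38 − 4.8)/0.92 = -0.4565; E_B = (-0.4238 − (-0.4565))/√2 = 0.0231.
E_A − E_B = 0.9925 − 0.0231 = 0.9694 ≈ 0.97.

0.97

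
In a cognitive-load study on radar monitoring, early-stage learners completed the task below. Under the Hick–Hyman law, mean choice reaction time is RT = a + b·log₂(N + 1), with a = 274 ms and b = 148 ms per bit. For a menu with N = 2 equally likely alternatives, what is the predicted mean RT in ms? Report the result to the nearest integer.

509

log₂(2 + 1) = log₂(3) = 1.5850.
RT = 274 + 148 × 1.5850 = 274 + 234.5800 = 508.5800 ms.
≈ 509 ms.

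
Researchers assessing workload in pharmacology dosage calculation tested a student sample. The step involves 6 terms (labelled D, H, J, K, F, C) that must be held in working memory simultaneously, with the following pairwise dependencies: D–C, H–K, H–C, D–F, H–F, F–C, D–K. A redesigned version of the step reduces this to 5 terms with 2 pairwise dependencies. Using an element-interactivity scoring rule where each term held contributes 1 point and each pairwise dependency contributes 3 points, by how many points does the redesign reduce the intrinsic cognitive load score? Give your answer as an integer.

16

Original: 6 × 1 + 7 × 3 = 6 + 21 = 27.
Redesigned: 5 × 1 + 2 × 3 = 5 + 6 = 11.
Reduction = 27 − 11 = 16.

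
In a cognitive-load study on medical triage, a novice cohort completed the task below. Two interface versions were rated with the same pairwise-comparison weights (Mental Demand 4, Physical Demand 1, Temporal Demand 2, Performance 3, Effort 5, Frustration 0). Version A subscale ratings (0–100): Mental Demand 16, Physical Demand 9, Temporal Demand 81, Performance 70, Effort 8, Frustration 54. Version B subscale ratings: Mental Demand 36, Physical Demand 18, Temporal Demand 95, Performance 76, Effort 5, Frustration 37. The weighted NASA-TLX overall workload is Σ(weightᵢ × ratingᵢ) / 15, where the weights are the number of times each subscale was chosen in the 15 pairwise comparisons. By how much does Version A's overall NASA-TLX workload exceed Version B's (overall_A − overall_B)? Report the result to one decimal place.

Version A weighted sum = 4·16 + 1·9 + 2·81 + 3·70 + 5·8 + 0·54 = 64 + 9 + 162 + 210 + 40 + 0 = 485; overall_A = 485/15 = 32.3333.
Version B weighted sum = 4·36 + 1·18 + 2·95 + 3·76 + 5·5 + 0·37 = 144 + 18 + 190 + 228 + 25 + 0 = 605; overall_B = 605/15 = 40.3333.
Difference = 32.3333 − 40.3333 = -8.0000 ≈ -8.0.

-8.0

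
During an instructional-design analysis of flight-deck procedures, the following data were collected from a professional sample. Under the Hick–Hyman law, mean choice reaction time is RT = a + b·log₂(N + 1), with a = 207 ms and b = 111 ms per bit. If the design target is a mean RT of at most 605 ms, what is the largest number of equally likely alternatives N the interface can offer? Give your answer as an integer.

Set 207 + 111·log₂(N + 1) ≤ 605.
log₂(N + 1) ≤ (605 − 207) / 111 = 3.5856.
N + 1 ≤ 2^3.5856 = 12.0053.
N ≤ 11.0053, so the largest integer N is 11.

11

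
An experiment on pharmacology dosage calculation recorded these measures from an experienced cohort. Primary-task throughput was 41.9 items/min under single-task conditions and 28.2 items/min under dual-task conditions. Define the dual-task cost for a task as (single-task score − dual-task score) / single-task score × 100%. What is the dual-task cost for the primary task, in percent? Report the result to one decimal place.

Cost = (41.9 − 28.2) / 41.9 × 100%
     = 13.7000 / 41.9 × 100% = 32.6969%.
≈ 32.7%.

32.7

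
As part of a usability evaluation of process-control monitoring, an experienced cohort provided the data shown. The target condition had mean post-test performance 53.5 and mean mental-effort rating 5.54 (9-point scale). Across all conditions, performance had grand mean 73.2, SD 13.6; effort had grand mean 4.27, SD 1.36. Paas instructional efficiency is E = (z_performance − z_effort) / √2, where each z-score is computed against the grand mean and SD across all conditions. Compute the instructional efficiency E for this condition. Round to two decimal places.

z_performance = (53.5 − 73.2) / 13.6 = -19.7000 / 13.6 = -1.4485.
z_effort = (5.54 − 4.27) / 1.36 = 1.2700 / 1.36 = 0.9338.
z_P − z_E = -1.4485 − 0.9338 = -2.3823.
E = -2.3823 / √2 = -2.3823 / 1.41421 = -1.6845 ≈ -1.68.

-1.68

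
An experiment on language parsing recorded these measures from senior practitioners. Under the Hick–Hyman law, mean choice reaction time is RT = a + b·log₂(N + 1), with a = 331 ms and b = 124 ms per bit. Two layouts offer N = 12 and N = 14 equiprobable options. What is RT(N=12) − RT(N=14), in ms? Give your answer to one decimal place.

RT(12) = 331 + 124·log₂(13) = 331 + 124·3.7004 = 789.8496 ms.
RT(14) = 331 + 124·log₂(15) = 331 + 124·3.9069 = 815.4556 ms.
Difference = 789.8496 − 815.4556 = -25.6060 ≈ -25.6 ms.

-25.6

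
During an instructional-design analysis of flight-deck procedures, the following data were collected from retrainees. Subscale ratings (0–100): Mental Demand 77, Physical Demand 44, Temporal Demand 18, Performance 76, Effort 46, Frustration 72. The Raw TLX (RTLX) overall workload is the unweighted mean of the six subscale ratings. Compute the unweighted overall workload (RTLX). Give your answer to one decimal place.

55.5

Sum of ratings = 77 + 44 + 18 + 76 + 46 + 72 = 333.
RTLX = 333 / 6 = 55.5000 ≈ 55.5.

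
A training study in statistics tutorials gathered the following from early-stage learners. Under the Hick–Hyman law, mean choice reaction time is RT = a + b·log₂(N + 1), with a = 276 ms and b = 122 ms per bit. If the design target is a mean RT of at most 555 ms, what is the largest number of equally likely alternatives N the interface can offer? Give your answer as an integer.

3

Set 276 + 122·log₂(N + 1) ≤ 555.
log₂(N + 1) ≤ (555 − 276) / 122 = 2.2869.
N + 1 ≤ 2^2.2869 = 4.8801.
N ≤ 3.8801, so the largest integer N is 3.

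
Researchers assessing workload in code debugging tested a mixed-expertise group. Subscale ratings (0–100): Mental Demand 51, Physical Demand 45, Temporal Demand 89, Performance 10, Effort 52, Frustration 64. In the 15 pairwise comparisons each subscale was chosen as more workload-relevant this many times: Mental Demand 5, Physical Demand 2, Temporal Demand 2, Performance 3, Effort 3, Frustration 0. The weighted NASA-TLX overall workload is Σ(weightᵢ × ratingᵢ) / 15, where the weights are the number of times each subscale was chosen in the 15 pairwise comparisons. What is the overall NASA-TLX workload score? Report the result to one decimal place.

47.3

The tallies are the weights (they sum to 15).
Weighted sum = 5·51 + 2·45 + 2·89 + 3·10 + 3·52 + 0·64
            = 255 + 90 + 178 + 30 + 156 + 0 = 709.
Overall workload = 709 / 15 = 47.2667 ≈ 47.3.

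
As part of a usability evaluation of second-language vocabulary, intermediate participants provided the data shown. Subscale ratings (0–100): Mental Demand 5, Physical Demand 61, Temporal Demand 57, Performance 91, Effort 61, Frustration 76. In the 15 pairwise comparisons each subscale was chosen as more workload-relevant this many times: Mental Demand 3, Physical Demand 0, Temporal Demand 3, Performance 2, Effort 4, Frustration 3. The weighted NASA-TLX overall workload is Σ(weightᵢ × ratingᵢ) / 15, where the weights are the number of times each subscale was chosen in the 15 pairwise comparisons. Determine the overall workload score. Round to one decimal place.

The tallies are the weights (they sum to 15).
Weighted sum = 3·5 + 0·61 + 3·57 + 2·91 + 4·61 + 3·76
            = 15 + 0 + 171 + 182 + 244 + 228 = 840.
Overall workload = 840 / 15 = 56.0000 ≈ 56.0.

56.0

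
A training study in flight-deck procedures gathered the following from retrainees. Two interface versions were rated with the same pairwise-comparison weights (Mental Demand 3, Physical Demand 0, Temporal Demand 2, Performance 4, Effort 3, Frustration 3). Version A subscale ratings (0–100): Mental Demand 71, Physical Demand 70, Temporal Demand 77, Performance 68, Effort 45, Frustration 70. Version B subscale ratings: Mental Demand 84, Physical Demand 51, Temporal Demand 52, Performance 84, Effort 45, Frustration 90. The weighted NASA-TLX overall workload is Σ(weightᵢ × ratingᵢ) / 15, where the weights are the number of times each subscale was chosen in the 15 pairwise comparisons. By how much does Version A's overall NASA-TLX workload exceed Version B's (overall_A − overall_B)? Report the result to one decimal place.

Version A weighted sum = 3·71 + 0·70 + 2·77 + 4·68 + 3·45 + 3·70 = 213 + 0 + 154 + 272 + 135 + 210 = 984; overall_A = 984/15 = 65.6000.
Version B weighted sum = 3·84 + 0·51 + 2·52 + 4·84 + 3·45 + 3·90 = 252 + 0 + 104 + 336 + 135 + 270 = 1097; overall_B = 1097/15 = 73.1333.
Difference = 65.6000 − 73.1333 = -7.5333 ≈ -7.5.

-7.5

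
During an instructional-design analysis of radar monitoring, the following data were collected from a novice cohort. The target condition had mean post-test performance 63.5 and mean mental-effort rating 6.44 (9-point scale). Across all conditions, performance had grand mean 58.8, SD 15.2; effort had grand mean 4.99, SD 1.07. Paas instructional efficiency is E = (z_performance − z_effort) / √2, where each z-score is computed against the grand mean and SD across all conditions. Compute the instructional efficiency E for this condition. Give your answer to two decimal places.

-0.74

z_performance = (63.5 − 58.8) / 15.2 = 4.7000 / 15.2 = 0.3092.
z_effort = (6.44 − 4.99) / 1.07 = 1.4500 / 1.07 = 1.3551.
z_P − z_E = 0.3092 − 1.3551 = -1.0459.
E = -1.0459 / √2 = -1.0459 / 1.41421 = -0.7396 ≈ -0.74.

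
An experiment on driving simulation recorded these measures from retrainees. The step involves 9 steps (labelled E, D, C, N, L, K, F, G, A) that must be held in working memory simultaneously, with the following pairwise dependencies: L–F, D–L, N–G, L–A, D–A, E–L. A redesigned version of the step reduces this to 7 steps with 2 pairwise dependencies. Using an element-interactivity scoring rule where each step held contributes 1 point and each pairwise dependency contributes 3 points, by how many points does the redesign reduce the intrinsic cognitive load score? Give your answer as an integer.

Original: 9 × 1 + 6 × 3 = 9 + 18 = 27.
Redesigned: 7 × 1 + 2 × 3 = 7 + 6 = 13.
Reduction = 27 − 13 = 14.

14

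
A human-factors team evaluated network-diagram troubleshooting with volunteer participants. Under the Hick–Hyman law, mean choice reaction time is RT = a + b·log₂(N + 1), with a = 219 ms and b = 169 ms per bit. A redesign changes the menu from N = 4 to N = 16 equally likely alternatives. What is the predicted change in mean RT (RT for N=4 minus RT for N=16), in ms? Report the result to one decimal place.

RT(4) = 219 + 169·log₂(5) = 219 + 169·2.3219 = 611.4011 ms.
RT(16) = 219 + 169·log₂(17) = 219 + 169·4.0875 = 909.7875 ms.
Difference = 611.4011 − 909.7875 = -298.3864 ≈ -298.4 ms.

-298.4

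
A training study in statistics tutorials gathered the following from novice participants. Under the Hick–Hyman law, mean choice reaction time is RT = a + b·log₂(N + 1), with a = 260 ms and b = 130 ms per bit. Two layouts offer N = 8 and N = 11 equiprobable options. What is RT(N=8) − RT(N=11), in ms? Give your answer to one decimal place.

-54.0

RT(8) = 260 + 130·log₂(9) = 260 + 130·3.1699 = 672.0870 ms.
RT(11) = 260 + 130·log₂(12) = 260 + 130·3.5850 = 726.0500 ms.
Difference = 672.0870 − 726.0500 = -53.9630 ≈ -54.0 ms.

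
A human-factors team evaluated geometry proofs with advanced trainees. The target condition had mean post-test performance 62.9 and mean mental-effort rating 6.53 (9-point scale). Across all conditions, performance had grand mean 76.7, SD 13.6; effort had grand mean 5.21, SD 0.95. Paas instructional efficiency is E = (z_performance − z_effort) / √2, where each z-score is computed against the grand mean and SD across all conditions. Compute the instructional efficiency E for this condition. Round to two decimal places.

z_performance = (62.9 − 76.7) / 13.6 = -13.8000 / 13.6 = -1.0147.
z_effort = (6.53 − 5.21) / 0.95 = 1.3200 / 0.95 = 1.3895.
z_P − z_E = -1.0147 − 1.3895 = -2.4042.
E = -2.4042 / √2 = -2.4042 / 1.41421 = -1.7000 ≈ -1.70.

-1.70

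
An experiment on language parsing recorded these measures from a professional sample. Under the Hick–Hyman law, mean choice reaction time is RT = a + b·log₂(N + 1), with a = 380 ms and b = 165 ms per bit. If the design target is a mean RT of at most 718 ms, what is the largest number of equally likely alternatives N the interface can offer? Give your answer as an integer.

3

Set 380 + 165·log₂(N + 1) ≤ 718.
log₂(N + 1) ≤ (718 − 380) / 165 = 2.0485.
N + 1 ≤ 2^2.0485 = 4.1368.
N ≤ 3.1368, so the largest integer N is 3.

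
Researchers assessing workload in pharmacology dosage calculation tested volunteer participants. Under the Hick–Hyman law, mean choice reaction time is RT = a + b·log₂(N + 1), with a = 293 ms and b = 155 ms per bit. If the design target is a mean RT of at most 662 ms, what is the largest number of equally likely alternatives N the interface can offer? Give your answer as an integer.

4

Set 293 + 155·log₂(N + 1) ≤ 662.
log₂(N + 1) ≤ (662 − 293) / 155 = 2.3806.
N + 1 ≤ 2^2.3806 = 5.2075.
N ≤ 4.2075, so the largest integer N is 4.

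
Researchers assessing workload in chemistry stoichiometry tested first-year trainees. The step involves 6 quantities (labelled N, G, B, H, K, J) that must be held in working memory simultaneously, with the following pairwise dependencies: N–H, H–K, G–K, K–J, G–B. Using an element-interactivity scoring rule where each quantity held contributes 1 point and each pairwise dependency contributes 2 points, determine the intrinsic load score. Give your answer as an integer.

Count of quantities held simultaneously: 6.
Count of pairwise dependencies listed: 5.
Element contribution: 6 × 1 = 6.
Interaction contribution: 5 × 2 = 10.
Intrinsic load = 6 + 10 = 16.

16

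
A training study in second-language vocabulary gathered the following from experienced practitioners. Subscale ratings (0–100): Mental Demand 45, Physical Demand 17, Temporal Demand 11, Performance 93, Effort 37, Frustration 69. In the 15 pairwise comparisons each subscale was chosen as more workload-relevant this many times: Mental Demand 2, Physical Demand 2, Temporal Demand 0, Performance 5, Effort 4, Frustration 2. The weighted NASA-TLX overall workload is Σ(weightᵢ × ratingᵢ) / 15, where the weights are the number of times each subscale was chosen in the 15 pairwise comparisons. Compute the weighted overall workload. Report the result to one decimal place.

58.3

The tallies are the weights (they sum to 15).
Weighted sum = 2·45 + 2·17 + 0·11 + 5·93 + 4·37 + 2·69
            = 90 + 34 + 0 + 465 + 148 + 138 = 875.
Overall workload = 875 / 15 = 58.3333 ≈ 58.3.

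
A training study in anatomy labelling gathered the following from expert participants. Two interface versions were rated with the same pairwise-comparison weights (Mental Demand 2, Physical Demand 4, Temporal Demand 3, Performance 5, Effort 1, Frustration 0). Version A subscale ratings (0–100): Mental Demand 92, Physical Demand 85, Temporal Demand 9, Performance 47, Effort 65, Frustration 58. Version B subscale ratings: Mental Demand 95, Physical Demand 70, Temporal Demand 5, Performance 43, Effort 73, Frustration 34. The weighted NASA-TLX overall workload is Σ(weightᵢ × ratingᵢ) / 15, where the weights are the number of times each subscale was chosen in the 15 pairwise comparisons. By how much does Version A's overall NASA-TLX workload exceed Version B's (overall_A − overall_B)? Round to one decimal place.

Version A weighted sum = 2·92 + 4·85 + 3·9 + 5·47 + 1·65 + 0·58 = 184 + 340 + 27 + 235 + 65 + 0 = 851; overall_A = 851/15 = 56.7333.
Version B weighted sum = 2·95 + 4·70 + 3·5 + 5·43 + 1·73 + 0·34 = 190 + 280 + 15 + 215 + 73 + 0 = 773; overall_B = 773/15 = 51.5333.
Difference = 56.7333 − 51.5333 = 5.2000 ≈ 5.2.

5.2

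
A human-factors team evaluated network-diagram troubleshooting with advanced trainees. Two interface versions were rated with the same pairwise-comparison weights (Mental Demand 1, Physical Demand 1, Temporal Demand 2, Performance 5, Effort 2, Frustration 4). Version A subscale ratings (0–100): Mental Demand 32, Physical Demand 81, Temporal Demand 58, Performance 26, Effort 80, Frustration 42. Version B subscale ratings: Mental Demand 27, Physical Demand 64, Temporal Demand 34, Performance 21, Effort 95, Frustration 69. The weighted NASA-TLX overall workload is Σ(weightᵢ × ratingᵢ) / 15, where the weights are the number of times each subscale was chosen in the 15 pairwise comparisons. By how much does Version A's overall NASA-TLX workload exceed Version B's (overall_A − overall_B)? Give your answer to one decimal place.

Version A weighted sum = 1·32 + 1·81 + 2·58 + 5·26 + 2·80 + 4·42 = 32 + 81 + 116 + 130 + 160 + 168 = 687; overall_A = 687/15 = 45.8000.
Version B weighted sum = 1·27 + 1·64 + 2·34 + 5·21 + 2·95 + 4·69 = 27 + 64 + 68 + 105 + 190 + 276 = 730; overall_B = 730/15 = 48.6667.
Difference = 45.8000 − 48.6667 = -2.8667 ≈ -2.9.

-2.9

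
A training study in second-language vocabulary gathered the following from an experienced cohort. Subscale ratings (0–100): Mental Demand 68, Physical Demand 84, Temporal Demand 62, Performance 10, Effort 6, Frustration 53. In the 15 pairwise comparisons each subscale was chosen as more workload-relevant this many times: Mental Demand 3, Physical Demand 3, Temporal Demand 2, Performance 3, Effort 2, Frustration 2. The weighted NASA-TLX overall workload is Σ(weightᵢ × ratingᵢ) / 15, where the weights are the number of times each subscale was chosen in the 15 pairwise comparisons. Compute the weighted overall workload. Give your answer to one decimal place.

48.5

The tallies are the weights (they sum to 15).
Weighted sum = 3·68 + 3·84 + 2·62 + 3·10 + 2·6 + 2·53
            = 204 + 252 + 124 + 30 + 12 + 106 = 728.
Overall workload = 728 / 15 = 48.5333 ≈ 48.5.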